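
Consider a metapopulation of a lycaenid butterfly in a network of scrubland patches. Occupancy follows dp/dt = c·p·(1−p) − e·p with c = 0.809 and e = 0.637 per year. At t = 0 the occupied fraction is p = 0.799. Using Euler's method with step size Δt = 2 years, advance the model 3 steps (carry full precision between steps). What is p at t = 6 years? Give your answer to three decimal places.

Update rule: p ← p + [c·p·(1−p) − e·p]·Δt with Δt = 2.
step 1: Δp = -0.75808, p = 0.04092
step 2: Δp = +0.01137, p = 0.05229
step 3: Δp = +0.01356, p = 0.06586

0.066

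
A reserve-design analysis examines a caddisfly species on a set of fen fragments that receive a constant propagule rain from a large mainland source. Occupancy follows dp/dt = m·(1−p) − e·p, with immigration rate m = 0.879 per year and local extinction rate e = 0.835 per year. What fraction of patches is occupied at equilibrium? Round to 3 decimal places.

0.513

Setting dp/dt = 0: m − m·p* = e·p*, so m = (m+e)·p*.
p* = m/(m+e) = 0.879/(0.879+0.835) = 0.879/1.7140 = 0.5128.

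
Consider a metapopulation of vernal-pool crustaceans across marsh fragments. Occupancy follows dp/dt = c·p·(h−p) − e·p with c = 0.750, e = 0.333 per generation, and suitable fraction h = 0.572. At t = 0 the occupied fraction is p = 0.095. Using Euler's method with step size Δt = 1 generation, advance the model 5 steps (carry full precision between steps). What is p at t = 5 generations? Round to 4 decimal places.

0.1056

Update rule: p ← p + [c·p·(h−p) − e·p]·Δt with Δt = 1.
p: 0.09500 → 0.09735  (Δp = +0.00235)
p: 0.09735 → 0.09959  (Δp = +0.00224)
p: 0.09959 → 0.10171  (Δp = +0.00212)
p: 0.10171 → 0.10372  (Δp = +0.00201)
p: 0.10372 → 0.10561  (Δp = +0.00189)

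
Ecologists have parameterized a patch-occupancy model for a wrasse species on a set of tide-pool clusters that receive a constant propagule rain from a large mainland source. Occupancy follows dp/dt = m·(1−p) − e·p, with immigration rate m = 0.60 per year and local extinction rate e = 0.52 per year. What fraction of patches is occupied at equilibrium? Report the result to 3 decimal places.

Setting dp/dt = 0: m − m·p* = e·p*, so m = (m+e)·p*.
p* = m/(m+e) = 0.60/(0.60+0.52) = 0.60/1.1200 = 0.5357.

0.536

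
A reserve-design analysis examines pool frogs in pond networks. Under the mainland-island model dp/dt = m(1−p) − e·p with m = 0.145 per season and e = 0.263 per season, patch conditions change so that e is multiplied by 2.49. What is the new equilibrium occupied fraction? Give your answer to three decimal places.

0.181

Before: p* = 0.145/(0.145+0.263) = 0.3554.
After: m = 0.145, e = 0.65487; p* = 0.145/0.7999 = 0.1813.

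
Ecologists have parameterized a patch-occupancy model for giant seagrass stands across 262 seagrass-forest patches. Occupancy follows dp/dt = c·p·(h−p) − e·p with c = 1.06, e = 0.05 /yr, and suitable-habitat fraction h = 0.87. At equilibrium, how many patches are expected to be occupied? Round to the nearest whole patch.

216

p* = h − e/c = 0.87 − 0.0472 = 0.8228.
Expected occupied patches = N × p* = 262 × 0.8228 = 215.58 ≈ 216.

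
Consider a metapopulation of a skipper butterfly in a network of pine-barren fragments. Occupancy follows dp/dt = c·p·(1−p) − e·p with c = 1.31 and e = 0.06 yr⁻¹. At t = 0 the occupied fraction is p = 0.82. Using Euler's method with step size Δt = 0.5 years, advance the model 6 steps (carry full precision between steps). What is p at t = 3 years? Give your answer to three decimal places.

Update rule: p ← p + [c·p·(1−p) − e·p]·Δt with Δt = 0.5.
  1  |  dp/dt·Δt = +0.072078  |  p_1 = 0.892078
  2  |  dp/dt·Δt = +0.036298  |  p_2 = 0.928376
  3  |  dp/dt·Δt = +0.015702  |  p_3 = 0.944078
  4  |  dp/dt·Δt = +0.006258  |  p_4 = 0.950336
  5  |  dp/dt·Δt = +0.002404  |  p_5 = 0.952740
  6  |  dp/dt·Δt = +0.000910  |  p_6 = 0.953650

0.954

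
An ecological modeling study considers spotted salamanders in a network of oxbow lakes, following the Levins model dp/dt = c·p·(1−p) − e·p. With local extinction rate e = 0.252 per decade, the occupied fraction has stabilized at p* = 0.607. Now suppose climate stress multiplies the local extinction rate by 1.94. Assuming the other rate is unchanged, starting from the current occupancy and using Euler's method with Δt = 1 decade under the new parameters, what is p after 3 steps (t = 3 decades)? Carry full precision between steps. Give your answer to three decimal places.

0.356

Balance c(1−p*) = e gives c = e/(1 − 0.60700) = 0.252/0.39300 = 0.64122.
Starting from p₀ = 0.60700; update p ← p + (dp/dt)·Δt with the new parameters.
p: 0.60700 → 0.46321  (Δp = -0.14379)
p: 0.46321 → 0.39620  (Δp = -0.06702)
p: 0.39620 → 0.35590  (Δp = -0.04030)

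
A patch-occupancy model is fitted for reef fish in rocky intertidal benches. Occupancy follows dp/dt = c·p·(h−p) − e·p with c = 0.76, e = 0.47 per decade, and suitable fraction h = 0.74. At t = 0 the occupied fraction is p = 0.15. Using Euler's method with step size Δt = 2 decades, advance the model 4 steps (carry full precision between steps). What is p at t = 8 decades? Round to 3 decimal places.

0.132

Update rule: p ← p + [c·p·(h−p) − e·p]·Δt with Δt = 2.
t = 2: p = 0.15000 + (-0.00648) = 0.14352
t = 4: p = 0.14352 + (-0.00479) = 0.13873
t = 6: p = 0.13873 + (-0.00362) = 0.13512
t = 8: p = 0.13512 + (-0.00278) = 0.13234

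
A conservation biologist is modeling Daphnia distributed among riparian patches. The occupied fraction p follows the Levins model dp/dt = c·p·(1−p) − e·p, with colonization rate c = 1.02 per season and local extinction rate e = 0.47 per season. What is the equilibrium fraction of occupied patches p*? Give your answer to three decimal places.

0.539

Setting dp/dt = 0 and dividing through by p* gives c·(1−p*) = e.
So p* = 1 − e/c = 1 − 0.47/1.02 = 1 − 0.4608 = 0.5392.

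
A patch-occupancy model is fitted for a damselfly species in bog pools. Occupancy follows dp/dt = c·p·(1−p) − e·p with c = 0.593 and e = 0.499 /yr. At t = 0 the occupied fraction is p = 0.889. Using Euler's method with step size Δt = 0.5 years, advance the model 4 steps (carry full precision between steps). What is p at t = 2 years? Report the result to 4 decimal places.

Update rule: p ← p + [c·p·(1−p) − e·p]·Δt with Δt = 0.5.
p: 0.88900 → 0.69645  (Δp = -0.19255)
p: 0.69645 → 0.58537  (Δp = -0.11108)
p: 0.58537 → 0.51128  (Δp = -0.07409)
p: 0.51128 → 0.45781  (Δp = -0.05348)

0.4578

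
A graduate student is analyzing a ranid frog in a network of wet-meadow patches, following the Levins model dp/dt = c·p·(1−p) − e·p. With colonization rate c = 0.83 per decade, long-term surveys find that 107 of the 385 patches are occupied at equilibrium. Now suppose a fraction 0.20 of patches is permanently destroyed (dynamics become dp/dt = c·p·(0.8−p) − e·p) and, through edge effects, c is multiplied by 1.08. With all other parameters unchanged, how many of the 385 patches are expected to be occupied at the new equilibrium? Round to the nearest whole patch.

Observed p* = 107/385 = 0.27792.
Balance c(1−p*) = e gives e = 0.83×(1 − 0.27792) = 0.59933.
New p* = 0.8 − e/c = 0.8 − 0.59933/0.89640 = 0.13140.
Expected occupied = 385 × 0.13140 = 50.59 ≈ 51.

51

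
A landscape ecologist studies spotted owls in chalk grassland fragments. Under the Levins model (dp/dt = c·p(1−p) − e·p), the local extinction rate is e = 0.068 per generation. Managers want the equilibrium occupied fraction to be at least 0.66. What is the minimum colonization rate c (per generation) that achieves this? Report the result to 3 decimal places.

0.200

p* = 1 − e/c ≥ 0.66 requires e/c ≤ 0.3400, i.e. c ≥ e/0.3400.
c_min = 0.068/0.3400 = 0.2000.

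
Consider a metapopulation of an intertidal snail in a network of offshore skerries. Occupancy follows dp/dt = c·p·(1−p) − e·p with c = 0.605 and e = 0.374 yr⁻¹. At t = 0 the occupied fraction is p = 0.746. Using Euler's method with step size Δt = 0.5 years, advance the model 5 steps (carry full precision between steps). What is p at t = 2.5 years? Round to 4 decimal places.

0.5097

Update rule: p ← p + [c·p·(1−p) − e·p]·Δt with Δt = 0.5.
t = 0.5: p = 0.74600 + (-0.08218) = 0.66382
t = 1: p = 0.66382 + (-0.05663) = 0.60719
t = 1.5: p = 0.60719 + (-0.04140) = 0.56580
t = 2: p = 0.56580 + (-0.03149) = 0.53431
t = 2.5: p = 0.53431 + (-0.02465) = 0.50966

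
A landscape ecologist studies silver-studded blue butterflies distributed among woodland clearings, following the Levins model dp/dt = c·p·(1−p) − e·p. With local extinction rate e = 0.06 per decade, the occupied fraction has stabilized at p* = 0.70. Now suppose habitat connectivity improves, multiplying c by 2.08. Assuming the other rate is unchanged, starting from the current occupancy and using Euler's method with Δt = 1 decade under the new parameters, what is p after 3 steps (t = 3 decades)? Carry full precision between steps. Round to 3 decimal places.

Balance c(1−p*) = e gives c = e/(1 − 0.70000) = 0.06/0.30000 = 0.20000.
Starting from p₀ = 0.70000; update p ← p + (dp/dt)·Δt with the new parameters.
  1  |  dp/dt·Δt = +0.045360  |  p_1 = 0.745360
  2  |  dp/dt·Δt = +0.034235  |  p_2 = 0.779595
  3  |  dp/dt·Δt = +0.024704  |  p_3 = 0.804299

0.804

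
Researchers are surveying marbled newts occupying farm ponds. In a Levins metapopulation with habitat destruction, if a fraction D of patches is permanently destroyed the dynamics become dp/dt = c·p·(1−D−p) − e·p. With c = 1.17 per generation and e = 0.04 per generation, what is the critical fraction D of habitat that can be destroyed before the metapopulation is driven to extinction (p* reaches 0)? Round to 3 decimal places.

The nontrivial equilibrium is p* = (1−D) − e/c; extinction occurs when this hits zero.
So D_crit = 1 − e/c = 1 − 0.04/1.17 = 1 − 0.0342 = 0.9658.
Note this equals the original equilibrium occupancy — the Levins extinction-debt result.

0.966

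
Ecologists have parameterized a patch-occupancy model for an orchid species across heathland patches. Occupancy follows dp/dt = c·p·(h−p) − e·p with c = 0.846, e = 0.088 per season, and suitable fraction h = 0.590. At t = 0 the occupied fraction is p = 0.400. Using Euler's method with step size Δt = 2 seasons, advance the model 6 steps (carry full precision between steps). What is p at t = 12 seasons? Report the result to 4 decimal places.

0.4860

Update rule: p ← p + [c·p·(h−p) − e·p]·Δt with Δt = 2.
p: 0.40000 → 0.45819  (Δp = +0.05819)
p: 0.45819 → 0.47974  (Δp = +0.02154)
p: 0.47974 → 0.48481  (Δp = +0.00507)
p: 0.48481 → 0.48577  (Δp = +0.00096)
p: 0.48577 → 0.48594  (Δp = +0.00017)
p: 0.48594 → 0.48597  (Δp = +0.00003)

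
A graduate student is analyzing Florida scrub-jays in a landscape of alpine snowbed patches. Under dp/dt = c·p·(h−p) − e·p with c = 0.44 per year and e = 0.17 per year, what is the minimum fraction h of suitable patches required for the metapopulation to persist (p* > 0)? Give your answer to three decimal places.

0.386

p* = h − e/c is positive only when h > e/c.
h_min = e/c = 0.17/0.44 = 0.3864.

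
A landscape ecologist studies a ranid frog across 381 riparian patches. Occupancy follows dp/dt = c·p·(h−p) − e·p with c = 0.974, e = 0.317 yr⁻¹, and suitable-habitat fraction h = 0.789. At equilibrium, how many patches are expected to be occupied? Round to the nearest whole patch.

177

p* = h − e/c = 0.789 − 0.3255 = 0.4635.
Expected occupied patches = N × p* = 381 × 0.4635 = 176.61 ≈ 177.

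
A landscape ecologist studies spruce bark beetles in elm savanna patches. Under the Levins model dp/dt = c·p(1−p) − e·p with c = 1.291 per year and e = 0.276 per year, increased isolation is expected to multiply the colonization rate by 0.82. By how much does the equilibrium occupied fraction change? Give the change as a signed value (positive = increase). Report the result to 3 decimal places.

Before: p* = 1 − 0.276/1.291 = 0.7862.
After the change, c = 1.05862, e = 0.276, so p* = 1 − 0.276/1.05862 = 0.7393.
Δp* = 0.7393 − 0.7862 = -0.0469.

-0.047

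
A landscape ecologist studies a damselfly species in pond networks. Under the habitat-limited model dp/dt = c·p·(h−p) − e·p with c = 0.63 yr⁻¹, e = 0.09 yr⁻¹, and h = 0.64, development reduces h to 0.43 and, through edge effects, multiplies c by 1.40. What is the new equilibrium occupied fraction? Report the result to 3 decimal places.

Before: p* = h − e/c = 0.64 − 0.09/0.63 = 0.64 − 0.1429 = 0.4971.
After: c = 0.882, e = 0.09, h = 0.43; p* = 0.43 − 0.09/0.882 = 0.3280.

0.328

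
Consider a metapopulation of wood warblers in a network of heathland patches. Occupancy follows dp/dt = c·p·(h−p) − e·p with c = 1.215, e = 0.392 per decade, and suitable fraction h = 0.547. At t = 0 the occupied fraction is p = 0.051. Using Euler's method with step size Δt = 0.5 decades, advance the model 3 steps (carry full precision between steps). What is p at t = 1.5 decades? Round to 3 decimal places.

0.068

Update rule: p ← p + [c·p·(h−p) − e·p]·Δt with Δt = 0.5.
  1  |  dp/dt·Δt = +0.005371  |  p_1 = 0.056371
  2  |  dp/dt·Δt = +0.005753  |  p_2 = 0.062124
  3  |  dp/dt·Δt = +0.006123  |  p_3 = 0.068248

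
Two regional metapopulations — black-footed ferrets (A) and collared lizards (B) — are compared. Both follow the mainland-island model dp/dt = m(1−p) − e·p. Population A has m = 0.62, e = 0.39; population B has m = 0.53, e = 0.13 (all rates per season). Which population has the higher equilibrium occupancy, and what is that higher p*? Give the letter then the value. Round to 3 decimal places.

B, 0.803

A: p*_A = m/(m+e) = 0.62/1.0100 = 0.6139.
B: p*_B = 0.53/0.6600 = 0.8030.
B is higher at 0.8030.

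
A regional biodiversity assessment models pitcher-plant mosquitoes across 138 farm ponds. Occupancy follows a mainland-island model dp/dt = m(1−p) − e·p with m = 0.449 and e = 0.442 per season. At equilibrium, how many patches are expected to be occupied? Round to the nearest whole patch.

p* = m/(m+e) = 0.449/0.8910 = 0.5039.
Expected occupied patches = N × p* = 138 × 0.5039 = 69.54 ≈ 70.

70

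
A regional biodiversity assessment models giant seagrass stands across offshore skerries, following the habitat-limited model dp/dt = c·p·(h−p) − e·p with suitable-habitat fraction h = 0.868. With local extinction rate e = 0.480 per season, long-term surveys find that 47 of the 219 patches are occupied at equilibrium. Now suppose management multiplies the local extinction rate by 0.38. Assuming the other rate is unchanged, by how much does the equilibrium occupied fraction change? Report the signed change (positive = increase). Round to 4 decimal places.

Observed p* = 47/219 = 0.21461.
Balance c(h−p*) = e gives c = e/(0.868 − 0.21461) = 0.480/0.65339 = 0.73463.
New p* = 0.868 − e/c = 0.868 − 0.18240/0.73463 = 0.61971.
Δp* = 0.61971 − 0.21461 = +0.40510.

0.4051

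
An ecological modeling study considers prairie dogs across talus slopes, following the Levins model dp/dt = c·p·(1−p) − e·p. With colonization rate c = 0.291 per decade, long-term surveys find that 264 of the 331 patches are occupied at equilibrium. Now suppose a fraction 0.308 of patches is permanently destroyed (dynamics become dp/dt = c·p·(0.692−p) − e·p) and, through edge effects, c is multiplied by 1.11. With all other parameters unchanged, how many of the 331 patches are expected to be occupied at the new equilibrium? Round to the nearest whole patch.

Observed p* = 264/331 = 0.79758.
Balance c(1−p*) = e gives e = 0.291×(1 − 0.79758) = 0.05890.
New p* = 0.692 − e/c = 0.692 − 0.05890/0.32301 = 0.50965.
Expected occupied = 331 × 0.50965 = 168.69 ≈ 169.

169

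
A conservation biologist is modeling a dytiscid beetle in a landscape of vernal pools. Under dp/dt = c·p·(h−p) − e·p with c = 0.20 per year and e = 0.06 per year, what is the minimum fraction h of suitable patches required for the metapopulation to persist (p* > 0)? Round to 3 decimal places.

0.300

p* = h − e/c is positive only when h > e/c.
h_min = e/c = 0.06/0.20 = 0.3000.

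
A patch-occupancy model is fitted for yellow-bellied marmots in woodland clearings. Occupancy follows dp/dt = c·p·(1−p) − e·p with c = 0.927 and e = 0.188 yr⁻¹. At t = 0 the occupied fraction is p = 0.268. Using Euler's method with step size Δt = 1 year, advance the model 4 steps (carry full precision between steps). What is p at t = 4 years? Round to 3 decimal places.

0.751

Update rule: p ← p + [c·p·(1−p) − e·p]·Δt with Δt = 1.
t = 1: p = 0.26800 + (+0.13147) = 0.39947
t = 2: p = 0.39947 + (+0.14728) = 0.54675
t = 3: p = 0.54675 + (+0.12693) = 0.67369
t = 4: p = 0.67369 + (+0.07713) = 0.75082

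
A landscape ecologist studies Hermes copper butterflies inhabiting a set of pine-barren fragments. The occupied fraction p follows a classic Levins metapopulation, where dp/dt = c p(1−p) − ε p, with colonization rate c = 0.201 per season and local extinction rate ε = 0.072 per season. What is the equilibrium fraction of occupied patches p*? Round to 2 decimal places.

Setting dp/dt = 0 and dividing through by p* gives c·(1−p*) = ε.
So p* = 1 − ε/c = 1 − 0.072/0.201 = 1 − 0.3582 = 0.6418.

0.64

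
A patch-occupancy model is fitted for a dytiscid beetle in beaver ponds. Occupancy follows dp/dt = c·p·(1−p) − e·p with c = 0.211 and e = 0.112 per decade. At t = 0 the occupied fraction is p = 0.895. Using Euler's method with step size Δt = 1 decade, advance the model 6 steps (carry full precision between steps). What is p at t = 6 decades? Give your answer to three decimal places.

Update rule: p ← p + [c·p·(1−p) − e·p]·Δt with Δt = 1.
  1  |  dp/dt·Δt = -0.080411  |  p_1 = 0.814589
  2  |  dp/dt·Δt = -0.059366  |  p_2 = 0.755223
  3  |  dp/dt·Δt = -0.045579  |  p_3 = 0.709644
  4  |  dp/dt·Δt = -0.036004  |  p_4 = 0.673640
  5  |  dp/dt·Δt = -0.029060  |  p_5 = 0.644581
  6  |  dp/dt·Δt = -0.023854  |  p_6 = 0.620727

0.621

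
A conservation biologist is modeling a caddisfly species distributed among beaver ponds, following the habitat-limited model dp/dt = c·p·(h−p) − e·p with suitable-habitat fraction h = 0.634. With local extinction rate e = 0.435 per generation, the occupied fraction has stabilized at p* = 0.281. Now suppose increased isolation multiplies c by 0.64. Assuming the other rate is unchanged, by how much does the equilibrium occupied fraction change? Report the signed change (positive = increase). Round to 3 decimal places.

Balance c(h−p*) = e gives c = e/(0.634 − 0.28100) = 0.435/0.35300 = 1.23229.
New p* = 0.634 − e/c = 0.634 − 0.43500/0.78867 = 0.08244.
Δp* = 0.08244 − 0.28100 = -0.19856.

-0.199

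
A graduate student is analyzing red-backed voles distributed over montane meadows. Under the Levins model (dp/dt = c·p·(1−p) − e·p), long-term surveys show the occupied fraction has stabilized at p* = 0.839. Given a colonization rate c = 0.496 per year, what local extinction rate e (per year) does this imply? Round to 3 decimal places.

At equilibrium c(1−p*) = e.
e = 0.496 × (1 − 0.839) = 0.496 × 0.1610 = 0.0799.

0.080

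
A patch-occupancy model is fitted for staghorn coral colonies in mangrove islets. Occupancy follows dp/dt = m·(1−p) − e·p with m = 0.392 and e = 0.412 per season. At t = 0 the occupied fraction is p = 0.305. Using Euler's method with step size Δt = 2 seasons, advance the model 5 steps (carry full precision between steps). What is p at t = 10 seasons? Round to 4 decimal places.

Update rule: p ← p + [m·(1−p) − e·p]·Δt with Δt = 2.
t = 2: p = 0.30500 + (+0.29356) = 0.59856
t = 4: p = 0.59856 + (-0.17848) = 0.42008
t = 6: p = 0.42008 + (+0.10852) = 0.52859
t = 8: p = 0.52859 + (-0.06598) = 0.46261
t = 10: p = 0.46261 + (+0.04012) = 0.50273

0.5027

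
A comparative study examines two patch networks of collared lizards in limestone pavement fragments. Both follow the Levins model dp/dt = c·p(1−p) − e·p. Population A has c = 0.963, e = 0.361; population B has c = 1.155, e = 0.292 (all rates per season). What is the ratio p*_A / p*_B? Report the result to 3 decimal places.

A: p*_A = 1 − 0.361/0.963 = 0.6251.
B: p*_B = 1 − 0.292/1.155 = 0.7472.
p*_A / p*_B = 0.6251/0.7472 = 0.8366.

0.837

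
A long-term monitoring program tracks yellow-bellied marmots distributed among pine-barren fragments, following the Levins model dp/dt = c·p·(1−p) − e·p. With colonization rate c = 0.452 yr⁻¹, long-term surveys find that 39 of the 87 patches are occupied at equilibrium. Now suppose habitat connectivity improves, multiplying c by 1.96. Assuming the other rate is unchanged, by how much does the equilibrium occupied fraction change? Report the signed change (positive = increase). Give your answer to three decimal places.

Observed p* = 39/87 = 0.44828.
Balance c(1−p*) = e gives e = 0.452×(1 − 0.44828) = 0.24938.
New p* = 1 − e/c = 1 − 0.24938/0.88592 = 0.71851.
Δp* = 0.71851 − 0.44828 = +0.27023.

0.270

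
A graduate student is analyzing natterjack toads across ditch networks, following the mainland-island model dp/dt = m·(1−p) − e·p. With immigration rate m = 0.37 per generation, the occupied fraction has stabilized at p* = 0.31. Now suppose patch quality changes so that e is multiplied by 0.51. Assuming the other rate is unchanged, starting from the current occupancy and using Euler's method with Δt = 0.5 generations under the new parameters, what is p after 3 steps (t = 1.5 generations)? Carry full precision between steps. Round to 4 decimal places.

0.4333

Balance m(1−p*) = e·p* gives e = m(1−p*)/p* = 0.37×0.69000/0.31000 = 0.82355.
Starting from p₀ = 0.31000; update p ← p + (dp/dt)·Δt with the new parameters.
  1  |  dp/dt·Δt = +0.062548  |  p_1 = 0.372549
  2  |  dp/dt·Δt = +0.037842  |  p_2 = 0.410390
  3  |  dp/dt·Δt = +0.022894  |  p_3 = 0.433284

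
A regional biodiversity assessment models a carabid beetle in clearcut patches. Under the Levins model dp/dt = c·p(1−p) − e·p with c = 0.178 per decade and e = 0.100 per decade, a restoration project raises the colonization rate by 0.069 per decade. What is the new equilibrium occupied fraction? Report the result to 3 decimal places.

Before: p* = 1 − 0.100/0.178 = 0.4382.
After the change, c = 0.247, e = 0.1, so p* = 1 − 0.1/0.247 = 0.5951.

0.595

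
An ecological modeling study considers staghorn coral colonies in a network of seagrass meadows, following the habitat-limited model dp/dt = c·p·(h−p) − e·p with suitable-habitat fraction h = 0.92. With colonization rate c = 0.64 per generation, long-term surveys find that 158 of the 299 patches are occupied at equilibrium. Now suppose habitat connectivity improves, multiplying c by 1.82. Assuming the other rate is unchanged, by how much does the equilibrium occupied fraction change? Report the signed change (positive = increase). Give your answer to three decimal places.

Observed p* = 158/299 = 0.52843.
Balance c(h−p*) = e gives e = 0.64×(0.92 − 0.52843) = 0.25060.
New p* = 0.92 − e/c = 0.92 − 0.25060/1.16480 = 0.70486.
Δp* = 0.70486 − 0.52843 = +0.17643.

0.176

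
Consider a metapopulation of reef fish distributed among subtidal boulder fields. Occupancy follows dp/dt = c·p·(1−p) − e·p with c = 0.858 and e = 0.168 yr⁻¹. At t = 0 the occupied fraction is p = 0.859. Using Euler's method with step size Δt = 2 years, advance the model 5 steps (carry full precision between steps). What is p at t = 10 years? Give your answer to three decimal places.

Update rule: p ← p + [c·p·(1−p) − e·p]·Δt with Δt = 2.
  1  |  dp/dt·Δt = -0.080784  |  p_1 = 0.778216
  2  |  dp/dt·Δt = +0.034694  |  p_2 = 0.812910
  3  |  dp/dt·Δt = -0.012156  |  p_3 = 0.800754
  4  |  dp/dt·Δt = +0.004729  |  p_4 = 0.805483
  5  |  dp/dt·Δt = -0.001780  |  p_5 = 0.803704

0.804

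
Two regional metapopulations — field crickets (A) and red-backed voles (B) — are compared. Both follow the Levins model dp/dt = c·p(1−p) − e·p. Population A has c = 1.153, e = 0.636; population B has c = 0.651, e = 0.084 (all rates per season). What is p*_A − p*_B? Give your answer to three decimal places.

-0.423

A: p*_A = 1 − 0.636/1.153 = 0.4484.
B: p*_B = 1 − 0.084/0.651 = 0.8710.
p*_A − p*_B = 0.4484 − 0.8710 = -0.4226.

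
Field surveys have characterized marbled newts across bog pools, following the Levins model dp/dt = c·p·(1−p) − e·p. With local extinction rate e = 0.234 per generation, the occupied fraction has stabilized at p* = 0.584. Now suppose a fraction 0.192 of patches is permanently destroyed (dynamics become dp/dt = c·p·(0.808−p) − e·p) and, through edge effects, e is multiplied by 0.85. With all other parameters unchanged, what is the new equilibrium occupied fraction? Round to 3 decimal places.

0.454

Balance c(1−p*) = e gives c = e/(1 − 0.58400) = 0.234/0.41600 = 0.56250.
New p* = 0.808 − e/c = 0.808 − 0.19890/0.56250 = 0.45440.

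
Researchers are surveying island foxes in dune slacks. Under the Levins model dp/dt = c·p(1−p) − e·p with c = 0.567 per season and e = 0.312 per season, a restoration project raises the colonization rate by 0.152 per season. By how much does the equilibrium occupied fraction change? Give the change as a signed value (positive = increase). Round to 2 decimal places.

0.12

Before: p* = 1 − 0.312/0.567 = 0.4497.
After the change, c = 0.719, e = 0.312, so p* = 1 − 0.312/0.719 = 0.5661.
Δp* = 0.5661 − 0.4497 = +0.1163.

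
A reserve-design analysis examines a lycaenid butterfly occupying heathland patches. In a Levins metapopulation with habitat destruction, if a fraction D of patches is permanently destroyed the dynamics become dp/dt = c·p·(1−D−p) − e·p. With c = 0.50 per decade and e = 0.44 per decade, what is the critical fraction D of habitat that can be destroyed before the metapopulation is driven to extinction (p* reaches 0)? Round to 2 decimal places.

The nontrivial equilibrium is p* = (1−D) − e/c; extinction occurs when this hits zero.
So D_crit = 1 − e/c = 1 − 0.44/0.50 = 1 − 0.8800 = 0.1200.
This equals the undisturbed p*, a classic result of Lande's extension.

0.12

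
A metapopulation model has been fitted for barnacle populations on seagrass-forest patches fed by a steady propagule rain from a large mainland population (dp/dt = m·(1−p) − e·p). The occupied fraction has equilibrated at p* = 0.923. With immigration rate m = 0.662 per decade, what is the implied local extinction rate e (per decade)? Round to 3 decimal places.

0.055

At equilibrium m(1−p*) = e·p*, so e = m(1−p*)/p*.
e = 0.662 × 0.0770 / 0.923 = 0.0552.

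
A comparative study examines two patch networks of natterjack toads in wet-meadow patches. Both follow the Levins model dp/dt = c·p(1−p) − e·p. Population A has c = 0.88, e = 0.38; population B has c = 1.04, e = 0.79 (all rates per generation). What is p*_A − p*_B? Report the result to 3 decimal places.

0.328

A: p*_A = 1 − 0.38/0.88 = 0.5682.
B: p*_B = 1 − 0.79/1.04 = 0.2404.
p*_A − p*_B = 0.5682 − 0.2404 = 0.3278.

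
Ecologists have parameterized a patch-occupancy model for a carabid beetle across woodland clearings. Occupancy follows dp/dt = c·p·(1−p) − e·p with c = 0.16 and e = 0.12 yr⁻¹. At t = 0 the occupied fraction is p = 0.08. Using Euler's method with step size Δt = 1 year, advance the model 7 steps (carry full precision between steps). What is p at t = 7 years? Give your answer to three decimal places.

Update rule: p ← p + [c·p·(1−p) − e·p]·Δt with Δt = 1.
step 1: Δp = +0.00218, p = 0.08218
step 2: Δp = +0.00221, p = 0.08438
step 3: Δp = +0.00224, p = 0.08662
step 4: Δp = +0.00226, p = 0.08888
step 5: Δp = +0.00229, p = 0.09117
step 6: Δp = +0.00232, p = 0.09349
step 7: Δp = +0.00234, p = 0.09583

0.096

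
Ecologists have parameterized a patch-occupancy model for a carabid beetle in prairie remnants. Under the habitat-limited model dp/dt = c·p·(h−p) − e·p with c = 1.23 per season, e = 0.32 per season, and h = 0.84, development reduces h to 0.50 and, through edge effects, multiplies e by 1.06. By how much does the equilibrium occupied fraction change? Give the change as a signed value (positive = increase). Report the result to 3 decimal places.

Before: p* = h − e/c = 0.84 − 0.32/1.23 = 0.84 − 0.2602 = 0.5798.
After: c = 1.23, e = 0.3392, h = 0.50; p* = 0.50 − 0.3392/1.23 = 0.2242.
Δp* = 0.2242 − 0.5798 = -0.3556.

-0.356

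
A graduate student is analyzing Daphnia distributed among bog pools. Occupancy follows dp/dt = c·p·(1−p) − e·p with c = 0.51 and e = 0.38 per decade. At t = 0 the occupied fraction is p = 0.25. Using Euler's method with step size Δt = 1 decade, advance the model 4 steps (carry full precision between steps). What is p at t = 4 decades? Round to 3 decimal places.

Update rule: p ← p + [c·p·(1−p) − e·p]·Δt with Δt = 1.
step 1: Δp = +0.00063, p = 0.25062
step 2: Δp = +0.00055, p = 0.25117
step 3: Δp = +0.00048, p = 0.25165
step 4: Δp = +0.00042, p = 0.25207

0.252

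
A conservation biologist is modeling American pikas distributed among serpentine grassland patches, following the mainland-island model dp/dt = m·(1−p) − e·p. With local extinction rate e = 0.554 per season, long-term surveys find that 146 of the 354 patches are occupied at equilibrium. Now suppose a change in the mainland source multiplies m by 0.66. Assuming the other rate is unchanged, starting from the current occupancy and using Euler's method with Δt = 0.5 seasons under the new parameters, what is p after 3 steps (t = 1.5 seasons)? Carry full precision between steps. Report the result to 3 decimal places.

Observed p* = 146/354 = 0.41243.
Balance m(1−p*) = e·p* gives m = e·p*/(1−p*) = 0.554×0.41243/0.58757 = 0.38887.
Starting from p₀ = 0.41243; update p ← p + (dp/dt)·Δt with the new parameters.
  1  |  dp/dt·Δt = -0.038843  |  p_1 = 0.373587
  2  |  dp/dt·Δt = -0.023099  |  p_2 = 0.350488
  3  |  dp/dt·Δt = -0.013736  |  p_3 = 0.336752

0.337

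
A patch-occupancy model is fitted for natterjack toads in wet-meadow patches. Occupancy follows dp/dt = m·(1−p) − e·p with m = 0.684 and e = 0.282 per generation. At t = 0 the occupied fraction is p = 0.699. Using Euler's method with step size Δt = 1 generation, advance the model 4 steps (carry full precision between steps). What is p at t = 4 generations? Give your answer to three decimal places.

Update rule: p ← p + [m·(1−p) − e·p]·Δt with Δt = 1.
step 1: Δp = +0.00877, p = 0.70777
step 2: Δp = +0.00030, p = 0.70806
step 3: Δp = +0.00001, p = 0.70807
step 4: Δp = +0.00000, p = 0.70807

0.708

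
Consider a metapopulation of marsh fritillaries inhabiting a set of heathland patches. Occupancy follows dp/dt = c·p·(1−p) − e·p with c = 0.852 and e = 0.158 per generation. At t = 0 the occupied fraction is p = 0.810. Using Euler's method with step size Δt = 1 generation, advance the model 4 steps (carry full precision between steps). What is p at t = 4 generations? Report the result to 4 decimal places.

Update rule: p ← p + [c·p·(1−p) − e·p]·Δt with Δt = 1.
p: 0.81000 → 0.81314  (Δp = +0.00314)
p: 0.81314 → 0.81412  (Δp = +0.00098)
p: 0.81412 → 0.81442  (Δp = +0.00030)
p: 0.81442 → 0.81451  (Δp = +0.00009)

0.8145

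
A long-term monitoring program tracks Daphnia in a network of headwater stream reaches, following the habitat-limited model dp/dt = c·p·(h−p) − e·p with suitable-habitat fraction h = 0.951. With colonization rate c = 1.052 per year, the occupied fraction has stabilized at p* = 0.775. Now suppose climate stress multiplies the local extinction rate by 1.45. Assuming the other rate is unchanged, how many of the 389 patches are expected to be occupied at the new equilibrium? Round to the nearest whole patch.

271

Balance c(h−p*) = e gives e = 1.052×(0.951 − 0.77500) = 0.18515.
New p* = 0.951 − e/c = 0.951 − 0.26847/1.05200 = 0.69580.
Expected occupied = 389 × 0.69580 = 270.67 ≈ 271.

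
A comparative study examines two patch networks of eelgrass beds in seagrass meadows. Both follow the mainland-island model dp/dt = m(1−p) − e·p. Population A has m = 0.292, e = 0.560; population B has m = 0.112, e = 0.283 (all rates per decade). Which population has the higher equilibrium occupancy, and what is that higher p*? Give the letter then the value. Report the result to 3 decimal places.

A, 0.343

A: p*_A = m/(m+e) = 0.292/0.8520 = 0.3427.
B: p*_B = 0.112/0.3950 = 0.2835.
A is higher at 0.3427.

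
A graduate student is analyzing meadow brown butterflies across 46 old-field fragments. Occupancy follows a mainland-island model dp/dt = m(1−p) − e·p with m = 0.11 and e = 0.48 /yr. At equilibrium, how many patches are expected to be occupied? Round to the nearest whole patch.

p* = m/(m+e) = 0.11/0.5900 = 0.1864.
Expected occupied patches = N × p* = 46 × 0.1864 = 8.58 ≈ 9.

9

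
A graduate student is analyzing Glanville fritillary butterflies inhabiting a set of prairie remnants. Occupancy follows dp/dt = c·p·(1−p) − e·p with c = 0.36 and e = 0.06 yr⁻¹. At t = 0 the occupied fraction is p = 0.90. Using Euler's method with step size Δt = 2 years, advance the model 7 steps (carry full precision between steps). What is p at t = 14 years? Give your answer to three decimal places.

Update rule: p ← p + [c·p·(1−p) − e·p]·Δt with Δt = 2.
  1  |  dp/dt·Δt = -0.043200  |  p_1 = 0.856800
  2  |  dp/dt·Δt = -0.014476  |  p_2 = 0.842324
  3  |  dp/dt·Δt = -0.005452  |  p_3 = 0.836871
  4  |  dp/dt·Δt = -0.002132  |  p_4 = 0.834739
  5  |  dp/dt·Δt = -0.000845  |  p_5 = 0.833894
  6  |  dp/dt·Δt = -0.000337  |  p_6 = 0.833558
  7  |  dp/dt·Δt = -0.000135  |  p_7 = 0.833423

0.833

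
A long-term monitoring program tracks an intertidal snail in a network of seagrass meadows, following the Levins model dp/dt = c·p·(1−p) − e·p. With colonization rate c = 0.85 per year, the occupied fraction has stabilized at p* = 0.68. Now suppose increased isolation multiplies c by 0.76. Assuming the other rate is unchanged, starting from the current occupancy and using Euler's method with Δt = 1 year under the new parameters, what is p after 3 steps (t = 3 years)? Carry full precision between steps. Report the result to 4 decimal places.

0.5991

Balance c(1−p*) = e gives e = 0.85×(1 − 0.68000) = 0.27200.
Starting from p₀ = 0.68000; update p ← p + (dp/dt)·Δt with the new parameters.
p: 0.68000 → 0.63561  (Δp = -0.04439)
p: 0.63561 → 0.61234  (Δp = -0.02327)
p: 0.61234 → 0.59913  (Δp = -0.01321)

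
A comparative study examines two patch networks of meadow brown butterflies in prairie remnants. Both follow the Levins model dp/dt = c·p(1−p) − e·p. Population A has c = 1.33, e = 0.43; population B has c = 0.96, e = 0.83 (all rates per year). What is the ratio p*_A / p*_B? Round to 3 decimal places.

4.997

A: p*_A = 1 − 0.43/1.33 = 0.6767.
B: p*_B = 1 − 0.83/0.96 = 0.1354.
p*_A / p*_B = 0.6767/0.1354 = 4.9971.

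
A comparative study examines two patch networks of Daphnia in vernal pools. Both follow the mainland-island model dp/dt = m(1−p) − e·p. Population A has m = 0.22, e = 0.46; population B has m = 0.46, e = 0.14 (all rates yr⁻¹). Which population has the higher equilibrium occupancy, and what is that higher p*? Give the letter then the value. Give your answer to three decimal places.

A: p*_A = m/(m+e) = 0.22/0.6800 = 0.3235.
B: p*_B = 0.46/0.6000 = 0.7667.
B is higher at 0.7667.

B, 0.767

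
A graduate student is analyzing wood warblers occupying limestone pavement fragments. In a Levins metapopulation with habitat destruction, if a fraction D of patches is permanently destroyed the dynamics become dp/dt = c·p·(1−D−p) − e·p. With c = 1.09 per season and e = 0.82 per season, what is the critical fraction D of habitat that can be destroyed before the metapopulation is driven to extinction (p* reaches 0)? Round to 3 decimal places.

The nontrivial equilibrium is p* = (1−D) − e/c; extinction occurs when this hits zero.
So D_crit = 1 − e/c = 1 − 0.82/1.09 = 1 − 0.7523 = 0.2477.
This equals the undisturbed p*, a classic result of Lande's extension.

0.248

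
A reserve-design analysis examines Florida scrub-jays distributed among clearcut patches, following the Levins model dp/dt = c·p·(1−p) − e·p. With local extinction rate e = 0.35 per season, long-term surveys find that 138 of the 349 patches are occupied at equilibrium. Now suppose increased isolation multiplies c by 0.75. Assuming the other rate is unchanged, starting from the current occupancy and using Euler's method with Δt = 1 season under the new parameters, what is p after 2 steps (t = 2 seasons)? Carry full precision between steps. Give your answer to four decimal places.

Observed p* = 138/349 = 0.39542.
Balance c(1−p*) = e gives c = e/(1 − 0.39542) = 0.35/0.60458 = 0.57891.
Starting from p₀ = 0.39542; update p ← p + (dp/dt)·Δt with the new parameters.
t = 1: p = 0.39542 + (-0.03460) = 0.36082
t = 2: p = 0.36082 + (-0.02615) = 0.33467

0.3347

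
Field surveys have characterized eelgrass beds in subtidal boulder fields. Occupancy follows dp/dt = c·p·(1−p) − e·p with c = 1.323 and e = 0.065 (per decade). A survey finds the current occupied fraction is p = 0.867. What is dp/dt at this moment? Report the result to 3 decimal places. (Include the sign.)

Colonization term: c·p·(1−p) = 1.323×0.867×0.1330 = 0.15256.
Extinction term: e·p = 0.05636.
dp/dt = 0.15256 − 0.05636 = 0.09620.

0.096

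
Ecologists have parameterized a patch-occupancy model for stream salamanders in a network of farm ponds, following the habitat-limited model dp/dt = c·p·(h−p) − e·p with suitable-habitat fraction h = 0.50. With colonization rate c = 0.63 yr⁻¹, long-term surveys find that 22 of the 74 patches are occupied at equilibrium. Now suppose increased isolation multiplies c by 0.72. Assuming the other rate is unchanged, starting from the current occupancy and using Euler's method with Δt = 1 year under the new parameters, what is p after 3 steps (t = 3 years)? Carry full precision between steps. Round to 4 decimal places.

Observed p* = 22/74 = 0.29730.
Balance c(h−p*) = e gives e = 0.63×(0.5 − 0.29730) = 0.12770.
Starting from p₀ = 0.29730; update p ← p + (dp/dt)·Δt with the new parameters.
t = 1: p = 0.29730 + (-0.01063) = 0.28667
t = 2: p = 0.28667 + (-0.00887) = 0.27780
t = 3: p = 0.27780 + (-0.00748) = 0.27032

0.2703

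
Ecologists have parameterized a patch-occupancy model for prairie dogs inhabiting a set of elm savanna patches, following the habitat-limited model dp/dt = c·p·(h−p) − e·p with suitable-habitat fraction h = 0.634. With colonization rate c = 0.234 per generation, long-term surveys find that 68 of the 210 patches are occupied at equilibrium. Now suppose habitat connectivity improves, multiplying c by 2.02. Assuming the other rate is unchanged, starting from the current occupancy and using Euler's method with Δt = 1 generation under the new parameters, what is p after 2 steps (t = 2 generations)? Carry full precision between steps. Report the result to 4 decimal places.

0.3696

Observed p* = 68/210 = 0.32381.
Balance c(h−p*) = e gives e = 0.234×(0.634 − 0.32381) = 0.07258.
Starting from p₀ = 0.32381; update p ← p + (dp/dt)·Δt with the new parameters.
  1  |  dp/dt·Δt = +0.023974  |  p_1 = 0.347783
  2  |  dp/dt·Δt = +0.021808  |  p_2 = 0.369591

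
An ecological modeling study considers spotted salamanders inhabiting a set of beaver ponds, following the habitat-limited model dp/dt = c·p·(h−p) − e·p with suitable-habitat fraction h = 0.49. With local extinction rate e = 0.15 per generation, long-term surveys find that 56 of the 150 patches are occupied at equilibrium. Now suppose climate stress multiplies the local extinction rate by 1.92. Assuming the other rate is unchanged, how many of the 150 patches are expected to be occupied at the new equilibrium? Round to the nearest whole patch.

40

Observed p* = 56/150 = 0.37333.
Balance c(h−p*) = e gives c = e/(0.49 − 0.37333) = 0.15/0.11667 = 1.28568.
New p* = 0.49 − e/c = 0.49 − 0.28800/1.28568 = 0.26599.
Expected occupied = 150 × 0.26599 = 39.90 ≈ 40.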